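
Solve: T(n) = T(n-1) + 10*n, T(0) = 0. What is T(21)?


Expanding the recurrence:
T(21) = T(20) + 10*21
       = T(19) + 10*20 + 10*21
       ...
       = T(0) + 10*(1 + 2 + ... + 21)
       = 0 + 10 * 21*22/2
       = 0 + 10 * 231
       = 0 + 2310 = 2310


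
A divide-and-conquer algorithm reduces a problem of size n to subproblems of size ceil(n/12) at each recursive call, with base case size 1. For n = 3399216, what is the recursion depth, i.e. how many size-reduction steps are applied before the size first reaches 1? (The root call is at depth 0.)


Each step divides the size by 12 (rounding up); after k steps the size is ceil(n/12^k), which equals 1 exactly when 12^k >= n.
So the depth is the smallest k with 12^k >= 3399216, i.e. ceil(log_12(3399216)).
12^6 = 2985984 < 3399216 <= 35831808 = 12^7
Recursion depth = 7


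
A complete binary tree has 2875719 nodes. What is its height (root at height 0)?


In a complete binary tree, level k holds nodes 2^k .. 2^(k+1)-1 (1-indexed).
Height = floor(log2(n)) = floor(log2(2875719)) = 21
Check: 2^21 = 2097152 <= 2875719 < 4194304 = 2^22


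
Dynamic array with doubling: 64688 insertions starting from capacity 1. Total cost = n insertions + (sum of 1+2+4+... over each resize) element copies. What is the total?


n = 64688
Insertion costs: 64688
Resizes copy 1, 2, 4, ... up to the largest power of 2 that is <= n-1 = 64687, i.e. 32768.
Copy costs = 1 + 2 + 4 + 8 + 16 + 32 + 64 + 128 + 256 + 512 + 1024 + 2048 + 4096 + 8192 + 16384 + 32768 = 65535
Total = 64688 + 65535 = 130223


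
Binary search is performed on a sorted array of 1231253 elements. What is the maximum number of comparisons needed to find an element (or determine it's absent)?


Binary search halves the search space each comparison:
  Step 1: search space = 1231253 -> 615626
  Step 2: search space = 615626 -> 307813
  Step 3: search space = 307813 -> 153906
  Step 4: search space = 153906 -> 76953
  Step 5: search space = 76953 -> 38476
  Step 6: search space = 38476 -> 19238
  Step 7: search space = 19238 -> 9619
  Step 8: search space = 9619 -> 4809
  Step 9: search space = 4809 -> 2404
  Step 10: search space = 2404 -> 1202
  Step 11: search space = 1202 -> 601
  Step 12: search space = 601 -> 300
  Step 13: search space = 300 -> 150
  Step 14: search space = 150 -> 75
  Step 15: search space = 75 -> 37
  Step 16: search space = 37 -> 18
  Step 17: search space = 18 -> 9
  Step 18: search space = 9 -> 4
  Step 19: search space = 4 -> 2
  Step 20: search space = 2 -> 1
  Step 21: search space = 1 (final check)
Maximum comparisons = floor(log2(1231253)) + 1 = 20 + 1 = 21


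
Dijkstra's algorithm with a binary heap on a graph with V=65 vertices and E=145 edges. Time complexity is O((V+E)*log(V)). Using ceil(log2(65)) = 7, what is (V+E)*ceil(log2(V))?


Dijkstra with a binary heap: each vertex is extracted once, each edge may relax once.
Each heap operation costs O(log V).
V + E = 65 + 145 = 210
ceil(log2(65)) = 7 (since 2^6 = 64 < 65 <= 128 = 2^7)
Total heap work = (V+E) * ceil(log2(V)) = 210 * 7 = 1470


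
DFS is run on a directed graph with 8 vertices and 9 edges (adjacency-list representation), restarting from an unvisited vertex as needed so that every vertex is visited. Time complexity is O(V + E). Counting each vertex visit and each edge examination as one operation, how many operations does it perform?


A full DFS traversal processes each vertex exactly once (push/pop on stack).
Each directed edge is examined once.
V = 8, E = 9
V + E = 17


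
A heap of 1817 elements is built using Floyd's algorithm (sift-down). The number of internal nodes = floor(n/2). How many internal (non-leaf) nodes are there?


Leaf nodes occupy roughly half the array.
Sift-down is called for each internal node, starting from the last one.
Internal nodes = floor(n/2) = floor(1817/2) = 908


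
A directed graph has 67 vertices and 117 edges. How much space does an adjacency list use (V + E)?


Adjacency list: one list head per vertex + one entry per edge
Vertex heads: 67
Edge entries: 117
Total = 67 + 117 = 184


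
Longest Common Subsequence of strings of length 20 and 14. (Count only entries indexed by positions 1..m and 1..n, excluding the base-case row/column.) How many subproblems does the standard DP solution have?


DP table indexed by positions in both strings.
First string: 20 positions
Second string: 14 positions
Total = 20 * 14 = 280


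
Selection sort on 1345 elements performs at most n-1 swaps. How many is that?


Each of the 1344 passes places one element in its final position.
Pass 1: swap minimum into position 0
Pass 2: swap minimum of remaining into position 1
...
Pass 1344: last two elements, one swap
Maximum swaps = 1345 - 1 = 1344


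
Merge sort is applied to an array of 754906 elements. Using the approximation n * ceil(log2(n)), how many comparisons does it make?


Merge sort divides the array into halves recursively.
Number of levels = ceil(log2(754906)) = 20
At each level, approximately n = 754906 comparisons are needed for merging.
Total comparisons ~ n * ceil(log2(n)) = 754906 * 20 = 15098120


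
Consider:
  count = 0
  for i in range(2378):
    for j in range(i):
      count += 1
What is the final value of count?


For each i, the inner loop runs i times:
  i=0: inner runs 0 times
  i=1: inner runs 1 time
  i=2: inner runs 2 times
  i=3: inner runs 3 times
  i=4: inner runs 4 times
  i=5: inner runs 5 times
  i=6: inner runs 6 times
  i=7: inner runs 7 times
  ...
Total = 0 + 1 + 2 + ... + 2377 = 2378*(2378-1)/2 = 2826253


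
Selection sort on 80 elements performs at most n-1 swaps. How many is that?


Each of the 79 passes places one element in its final position.
Pass 1: swap minimum into position 0
Pass 2: swap minimum of remaining into position 1
...
Pass 79: last two elements, one swap
Maximum swaps = 80 - 1 = 79


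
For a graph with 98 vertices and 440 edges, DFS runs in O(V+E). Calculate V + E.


A full DFS traversal visits each vertex once and examines each edge once.
V = 98
E = 440
Sum = 98 + 440 = 538


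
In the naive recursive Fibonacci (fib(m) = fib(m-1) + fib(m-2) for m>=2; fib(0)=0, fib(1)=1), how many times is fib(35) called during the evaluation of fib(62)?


Let N(m) = number of times fib(m) is called while evaluating fib(62).
N(62) = 1 (the initial call).
N(61) = 1 (only fib(62) calls it).
For 1 <= m <= 60: fib(m) is called by fib(m+1) and fib(m+2), so
  N(m) = N(m+1) + N(m+2).
fib(0) is called only by fib(2), so N(0) = N(2).
Walk down from m=62:
  N(62)=1, N(61)=1, N(60)=2, N(59)=3, N(58)=5, N(57)=8, N(56)=13, N(55)=21, N(54)=34, N(53)=55, N(52)=89, N(51)=144, N(50)=233, N(49)=377, N(48)=610, N(47)=987, N(46)=1597, N(45)=2584, N(44)=4181, N(43)=6765, N(42)=10946, N(41)=17711, N(40)=28657, N(39)=46368, N(38)=75025, N(37)=121393, N(36)=196418, N(35)=317811
N(35) = 317811


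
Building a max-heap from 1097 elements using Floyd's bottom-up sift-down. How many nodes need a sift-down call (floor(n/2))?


In a heap of 1097 elements (0-indexed array):
  Last element index: 1096
  Parent of last element: floor((1096 - 1) / 2) = 547
  Internal nodes: indices 0 to 547
  Count = floor(1097/2) = 548


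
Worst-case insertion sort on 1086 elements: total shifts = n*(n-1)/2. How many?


Sum of shifts = 1 + 2 + 3 + ... + 1085
= 1086 * 1085 / 2
= 1178310 / 2
= 589155


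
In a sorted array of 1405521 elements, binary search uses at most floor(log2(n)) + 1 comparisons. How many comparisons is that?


Halving sequence: 1405521 -> 702760 -> 351380 -> 175690 -> 87845 -> 43922 -> 21961 -> 10980 -> 5490 -> 2745 -> 1372 -> 686 -> 343 -> 171 -> 85 -> 42 -> 21 -> 10 -> 5 -> 2 -> 1
Number of halvings = 20
Max comparisons = 20 + 1 = 21


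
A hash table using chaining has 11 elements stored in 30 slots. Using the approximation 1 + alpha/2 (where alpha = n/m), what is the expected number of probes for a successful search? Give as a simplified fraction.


Load factor alpha = n/m = 11/30
Expected probes = 1 + alpha/2 = 1 + 11/(2*30)
= 1 + 11/60
= 60/60 + 11/60
= 71/60


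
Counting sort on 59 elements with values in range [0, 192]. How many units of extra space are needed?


Output array size: 59 (to store sorted result)
Count array size: 193 (one slot per possible value, range 0 to 192)
Total extra space = 59 + 193 = 252


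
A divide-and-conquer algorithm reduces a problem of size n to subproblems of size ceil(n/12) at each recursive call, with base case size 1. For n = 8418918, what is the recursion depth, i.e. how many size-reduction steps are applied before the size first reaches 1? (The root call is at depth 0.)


Each step divides the size by 12 (rounding up); after k steps the size is ceil(n/12^k), which equals 1 exactly when 12^k >= n.
So the depth is the smallest k with 12^k >= 8418918, i.e. ceil(log_12(8418918)).
12^6 = 2985984 < 8418918 <= 35831808 = 12^7
Recursion depth = 7


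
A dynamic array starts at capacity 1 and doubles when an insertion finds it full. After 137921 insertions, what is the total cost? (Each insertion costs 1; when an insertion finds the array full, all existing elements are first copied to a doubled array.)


Insertion cost: 137921 (one per element)
Resizes occur just before inserting elements 2, 3, 5, 9, ...
Elements copied at each resize: 1 + 2 + 4 + 8 + 16 + 32 + 64 + 128 + 256 + 512 + 1024 + 2048 + 4096 + 8192 + 16384 + 32768 + 65536 + 131072
Sum of copies = 262143 (geometric series: 2^k - 1)
Total = 137921 + 262143 = 400064


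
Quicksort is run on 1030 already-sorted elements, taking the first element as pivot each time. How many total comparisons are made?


Sum of comparisons per partition:
1029 + 1028 + ... + 1 + 0
= 1030 * (1030 - 1) / 2
= 1030 * 1029 / 2
= 529935


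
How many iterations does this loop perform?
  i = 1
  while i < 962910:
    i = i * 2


The loop variable doubles each iteration:
i = 1 -> 2 -> 4 -> 8 -> 16 -> 32 -> 64 -> 128 -> 256 -> 512 -> 1024 -> 2048 -> 4096 -> 8192 -> 16384 -> 32768 -> 65536 -> 131072 -> 262144 -> 524288 -> 1048576 (stop, 1048576 >= 962910)
Number of doublings = ceil(log2(962910)) = 20


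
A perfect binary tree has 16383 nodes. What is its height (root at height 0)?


For a perfect binary tree of height h: n = 2^(h+1) - 1, so h = log2(n+1) - 1.
  n + 1 = 16384 = 2^14
  log2(16384) = 14
  height = 14 - 1 = 13


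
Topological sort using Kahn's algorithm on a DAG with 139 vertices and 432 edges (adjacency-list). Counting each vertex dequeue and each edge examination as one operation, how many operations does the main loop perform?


Kahn's algorithm:
  1. Compute in-degrees: O(V + E)
  2. Process queue: each vertex dequeued once (O(V))
     each edge examined once (O(E))
Total = V + E = 139 + 432 = 571


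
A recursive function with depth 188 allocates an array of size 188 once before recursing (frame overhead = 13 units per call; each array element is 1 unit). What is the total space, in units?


Array allocation: 188 units (allocated once)
Stack frames: 188 deep * 13 per frame = 2444 units
Total = 188 + 2444 = 2632


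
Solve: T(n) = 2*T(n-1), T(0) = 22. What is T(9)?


Unrolling:
T(9) = 2*T(8) = 2^2*T(7) = ... = 2^9*T(0)
= 2^9 * 22
= 512 * 22 = 11264


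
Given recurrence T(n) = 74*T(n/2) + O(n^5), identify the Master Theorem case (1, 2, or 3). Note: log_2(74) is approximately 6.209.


Master Theorem parameters: a=74, b=2, c=5
log_b(a) = 6.209
Compare b^c with a: 2^5 = 32 < 74, so c < log_b(a).
Comparing c=5 vs log_b(a)=6.209:
5 < 6.209 => Case 1
Result: T(n) = O(n^(log_2 74)) ~ O(n^6.209)
Master Theorem case = 1


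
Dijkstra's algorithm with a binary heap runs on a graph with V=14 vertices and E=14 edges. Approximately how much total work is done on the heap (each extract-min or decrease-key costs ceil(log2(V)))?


Dijkstra with a binary heap: each vertex is extracted once, each edge may relax once.
Each heap operation costs O(log V).
V + E = 14 + 14 = 28
ceil(log2(14)) = 4 (since 2^3 = 8 < 14 <= 16 = 2^4)
Total heap work = (V+E) * ceil(log2(V)) = 28 * 4 = 112


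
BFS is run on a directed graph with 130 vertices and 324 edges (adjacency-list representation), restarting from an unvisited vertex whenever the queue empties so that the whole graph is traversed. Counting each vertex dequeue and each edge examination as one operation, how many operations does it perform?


A full BFS traversal dequeues each vertex exactly once and examines each directed edge exactly once.
V = 130 (vertex processing cost)
E = 324 (edge examination cost)
Total operations proportional to V + E = 130 + 324 = 454


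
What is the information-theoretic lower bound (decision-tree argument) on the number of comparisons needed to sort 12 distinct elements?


A binary decision tree of height h has at most 2^h leaves and needs at least n! of them, so h >= ceil(log2(n!)).
Compute 12! as a running product:
  x2 = 2, x3 = 6, x4 = 24, x5 = 120
  x6 = 720, x7 = 5040, x8 = 40320, x9 = 362880
  x10 = 3628800, x11 = 39916800, x12 = 479001600
12! = 479001600
Bracket between powers of 2:
  2^28 = 268435456 < 479001600 <= 536870912 = 2^29
So ceil(log2(12!)) = 29


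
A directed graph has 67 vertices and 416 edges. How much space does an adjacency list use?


Adjacency list: one list head per vertex + one entry per edge
Vertex heads: 67
Edge entries: 416
Total = 67 + 416 = 483


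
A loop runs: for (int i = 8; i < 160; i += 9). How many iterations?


Loop starts at i = 8, increments by 9, stops when i >= 160.
Number of iterations = ceil((160 - 8) / 9)
= ceil(152 / 9)
= 17


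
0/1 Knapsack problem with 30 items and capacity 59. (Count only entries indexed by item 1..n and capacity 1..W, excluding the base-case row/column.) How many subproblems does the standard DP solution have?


The DP table is indexed by (item, capacity).
Rows: 30 items
Columns: 59 capacity values (1 to W)
Total subproblems = 30 * 59 = 1770


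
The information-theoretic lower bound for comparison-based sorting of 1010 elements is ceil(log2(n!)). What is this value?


A binary decision tree of height h has at most 2^h leaves and needs at least n! of them, so h >= ceil(log2(n!)).
1010! is far too large to multiply out, so use Stirling's series:
  ln(n!) ~ n ln n - n + (1/2) ln(2 pi n) + 1/(12n)  (error below 1/(360 n^3), negligible here)
  ln(1010) = 6.9177056
  n ln n = 1010 * 6.9177056 = 6986.8827
  (1/2) ln(2 pi * 1010) = (1/2) ln(6346.0172) = 4.3778
  1/(12*1010) = 0.0001
  ln(1010!) ~ 6986.8827 - 1010 + 4.3778 + 0.0001 = 5981.2606
Convert to base 2: log2(1010!) = 5981.2606 / ln 2 = 5981.2606 / 0.69314718 = 8629.1350
ceil(8629.1350) = 8630


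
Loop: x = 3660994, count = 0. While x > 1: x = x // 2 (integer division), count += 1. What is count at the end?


The variable x halves each step:
x = 3660994 -> 1830497 -> 915248 -> 457624 -> 228812 -> 114406 -> 57203 -> 28601 -> 14300 -> 7150 -> 3575 -> 1787 -> 893 -> 446 -> 223 -> 111 -> 55 -> 27 -> 13 -> 6 -> 3 -> 1
Number of halvings = floor(log2(3660994)) = 21


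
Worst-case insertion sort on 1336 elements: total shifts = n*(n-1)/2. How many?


Sum of shifts = 1 + 2 + 3 + ... + 1335
= 1336 * 1335 / 2
= 1783560 / 2
= 891780


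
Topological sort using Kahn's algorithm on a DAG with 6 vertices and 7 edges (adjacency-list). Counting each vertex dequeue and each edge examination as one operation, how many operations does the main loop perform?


Kahn's algorithm:
  1. Compute in-degrees: O(V + E)
  2. Process queue: each vertex dequeued once (O(V))
     each edge examined once (O(E))
Total = V + E = 6 + 7 = 13


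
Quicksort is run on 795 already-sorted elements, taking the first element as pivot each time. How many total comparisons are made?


Sum of comparisons per partition:
794 + 793 + ... + 1 + 0
= 795 * (795 - 1) / 2
= 795 * 794 / 2
= 315615


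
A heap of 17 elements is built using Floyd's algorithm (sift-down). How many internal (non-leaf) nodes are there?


Leaf nodes occupy roughly half the array.
Sift-down is called for each internal node, starting from the last one.
Internal nodes = floor(n/2) = floor(17/2) = 8


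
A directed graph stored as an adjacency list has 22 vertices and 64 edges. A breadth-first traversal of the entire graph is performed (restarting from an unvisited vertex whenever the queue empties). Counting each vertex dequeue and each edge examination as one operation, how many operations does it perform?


A full BFS traversal dequeues each vertex once and examines each edge once.
Vertex visits: 22
Edge visits: 64
V + E = 22 + 64 = 86


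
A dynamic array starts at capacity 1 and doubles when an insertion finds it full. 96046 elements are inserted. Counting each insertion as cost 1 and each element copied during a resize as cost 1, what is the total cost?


n = 96046
Insertion costs: 96046
Resizes copy 1, 2, 4, ... up to the largest power of 2 that is <= n-1 = 96045, i.e. 65536.
Copy costs = 1 + 2 + 4 + 8 + 16 + 32 + 64 + 128 + 256 + 512 + 1024 + 2048 + 4096 + 8192 + 16384 + 32768 + 65536 = 131071
Total = 96046 + 131071 = 227117


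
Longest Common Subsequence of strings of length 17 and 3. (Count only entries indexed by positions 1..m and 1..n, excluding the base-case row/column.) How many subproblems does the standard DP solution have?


DP table indexed by positions in both strings.
First string: 17 positions
Second string: 3 positions
Total = 17 * 3 = 51


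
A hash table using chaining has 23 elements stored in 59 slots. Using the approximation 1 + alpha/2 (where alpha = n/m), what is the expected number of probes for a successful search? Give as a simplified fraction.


Load factor alpha = n/m = 23/59
Expected probes = 1 + alpha/2 = 1 + 23/(2*59)
= 1 + 23/118
= 118/118 + 23/118
= 141/118


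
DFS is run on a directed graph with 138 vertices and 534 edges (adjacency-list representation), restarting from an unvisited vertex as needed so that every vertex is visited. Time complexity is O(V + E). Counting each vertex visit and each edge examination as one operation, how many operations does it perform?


A full DFS traversal processes each vertex exactly once (push/pop on stack).
Each directed edge is examined once.
V = 138, E = 534
V + E = 672


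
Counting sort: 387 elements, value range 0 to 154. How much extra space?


n = 387 (output array)
k = 155 (count array for 155 distinct values)
Extra space = 387 + 155 = 542


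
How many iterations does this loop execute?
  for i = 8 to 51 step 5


The loop variable i takes values starting at 8 and increments by 5 each iteration.
Sequence: i = 8, 13, 18, 23, 28, 33, 38, 43, 48
The upper bound 51 is inclusive, so the count is floor((last - first) / step) + 1:
floor((51 - 8) / 5) + 1 = floor(43/5) + 1 = 8 + 1 = 9


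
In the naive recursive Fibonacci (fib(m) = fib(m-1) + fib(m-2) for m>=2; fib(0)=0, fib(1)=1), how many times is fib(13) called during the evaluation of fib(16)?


Let N(m) = number of times fib(m) is called while evaluating fib(16).
N(16) = 1 (the initial call).
N(15) = 1 (only fib(16) calls it).
For 1 <= m <= 14: fib(m) is called by fib(m+1) and fib(m+2), so
  N(m) = N(m+1) + N(m+2).
fib(0) is called only by fib(2), so N(0) = N(2).
Walk down from m=16:
  N(16)=1, N(15)=1, N(14)=2, N(13)=3
N(13) = 3


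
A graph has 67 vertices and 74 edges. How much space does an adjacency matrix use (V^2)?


Adjacency matrix: V x V grid of entries
Space = V^2 = 67^2 = 67 * 67 = 4489


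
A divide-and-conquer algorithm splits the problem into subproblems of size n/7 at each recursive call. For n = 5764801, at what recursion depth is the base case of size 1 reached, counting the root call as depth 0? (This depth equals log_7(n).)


At each depth, the problem size is divided by 7:
  Depth 0: problem size = 5764801
  Depth 1: problem size = 823543
  Depth 2: problem size = 117649
  Depth 3: problem size = 16807
  Depth 4: problem size = 2401
  Depth 5: problem size = 343
  Depth 6: problem size = 49
  Depth 7: problem size = 7
  Depth 8: problem size = 1 (base case)
The base case is reached at depth log_7(5764801) = 8 (the tree has 9 levels counting depth 0, but the depth asked for is 8).
Recursion depth = 8


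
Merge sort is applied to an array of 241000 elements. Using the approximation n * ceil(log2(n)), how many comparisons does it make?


Merge sort divides the array into halves recursively.
Number of levels = ceil(log2(241000)) = 18
At each level, approximately n = 241000 comparisons are needed for merging.
Total comparisons ~ n * ceil(log2(n)) = 241000 * 18 = 4338000


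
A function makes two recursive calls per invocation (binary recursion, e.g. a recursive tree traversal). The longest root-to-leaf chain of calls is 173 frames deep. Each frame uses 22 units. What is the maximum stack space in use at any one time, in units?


Binary recursion: the two calls run one after the other, so only one root-to-leaf chain of frames is on the stack at a time.
Maximum depth (longest chain) = 173 frames
Each frame = 22 units
Max stack space = 173 * 22 = 3806


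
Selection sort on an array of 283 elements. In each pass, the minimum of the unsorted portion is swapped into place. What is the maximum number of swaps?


Selection sort performs one swap per pass:
  Pass 1: find min in positions 0 to 282, swap with position 0
  Pass 2: find min in positions 1 to 282, swap with position 1
  Pass 3: find min in positions 2 to 282, swap with position 2
  Pass 4: find min in positions 3 to 282, swap with position 3
  Pass 5: find min in positions 4 to 282, swap with position 4
  ... (277 more passes)
Total passes (and swaps) = n - 1 = 283 - 1 = 282


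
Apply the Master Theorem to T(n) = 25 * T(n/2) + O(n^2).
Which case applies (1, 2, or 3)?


The Master Theorem: T(n) = a*T(n/b) + O(n^c)
  a = 25, b = 2, c = 2
log_b(a) = log_2(25) ~ 4.644
Compare b^c with a: 2^2 = 4 < 25, so c < log_b(a).
Since c < log_b(a), Case 1 applies.
T(n) = O(n^(log_2 25)) ~ O(n^4.644)
Master Theorem case = 1


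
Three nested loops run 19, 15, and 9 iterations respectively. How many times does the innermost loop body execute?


Loop 1 (outermost): 19 iterations
Loop 2 (middle): 15 iterations per outer
Loop 3 (innermost): 9 iterations per middle
Total = 19 * 15 * 9 = 2565


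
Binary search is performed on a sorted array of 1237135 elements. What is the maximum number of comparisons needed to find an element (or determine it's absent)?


Binary search halves the search space each comparison:
  Step 1: search space = 1237135 -> 618567
  Step 2: search space = 618567 -> 309283
  Step 3: search space = 309283 -> 154641
  Step 4: search space = 154641 -> 77320
  Step 5: search space = 77320 -> 38660
  Step 6: search space = 38660 -> 19330
  Step 7: search space = 19330 -> 9665
  Step 8: search space = 9665 -> 4832
  Step 9: search space = 4832 -> 2416
  Step 10: search space = 2416 -> 1208
  Step 11: search space = 1208 -> 604
  Step 12: search space = 604 -> 302
  Step 13: search space = 302 -> 151
  Step 14: search space = 151 -> 75
  Step 15: search space = 75 -> 37
  Step 16: search space = 37 -> 18
  Step 17: search space = 18 -> 9
  Step 18: search space = 9 -> 4
  Step 19: search space = 4 -> 2
  Step 20: search space = 2 -> 1
  Step 21: search space = 1 (final check)
Maximum comparisons = floor(log2(1237135)) + 1 = 20 + 1 = 21


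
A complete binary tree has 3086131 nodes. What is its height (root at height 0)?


In a complete binary tree, level k holds nodes 2^k .. 2^(k+1)-1 (1-indexed).
Height = floor(log2(n)) = floor(log2(3086131)) = 21
Check: 2^21 = 2097152 <= 3086131 < 4194304 = 2^22


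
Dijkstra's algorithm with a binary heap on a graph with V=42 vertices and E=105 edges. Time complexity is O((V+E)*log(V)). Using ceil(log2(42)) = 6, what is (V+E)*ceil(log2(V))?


Dijkstra with a binary heap: each vertex is extracted once, each edge may relax once.
Each heap operation costs O(log V).
V + E = 42 + 105 = 147
ceil(log2(42)) = 6 (since 2^5 = 32 < 42 <= 64 = 2^6)
Total heap work = (V+E) * ceil(log2(V)) = 147 * 6 = 882


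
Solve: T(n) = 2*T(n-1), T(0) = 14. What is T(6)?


Unrolling:
T(6) = 2*T(5) = 2^2*T(4) = ... = 2^6*T(0)
= 2^6 * 14
= 64 * 14 = 896


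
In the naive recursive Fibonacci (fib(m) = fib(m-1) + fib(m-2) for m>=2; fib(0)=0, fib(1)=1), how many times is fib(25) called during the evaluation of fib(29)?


Let N(m) = number of times fib(m) is called while evaluating fib(29).
N(29) = 1 (the initial call).
N(28) = 1 (only fib(29) calls it).
For 1 <= m <= 27: fib(m) is called by fib(m+1) and fib(m+2), so
  N(m) = N(m+1) + N(m+2).
fib(0) is called only by fib(2), so N(0) = N(2).
Walk down from m=29:
  N(29)=1, N(28)=1, N(27)=2, N(26)=3, N(25)=5
N(25) = 5


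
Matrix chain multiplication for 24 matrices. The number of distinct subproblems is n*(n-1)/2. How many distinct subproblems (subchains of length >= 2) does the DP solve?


Subproblems are indexed by (i, j) where i < j.
Number of such pairs = n*(n-1)/2
= 24 * 23 / 2
= 276


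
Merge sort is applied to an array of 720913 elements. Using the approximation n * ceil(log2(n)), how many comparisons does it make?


Merge sort divides the array into halves recursively.
Number of levels = ceil(log2(720913)) = 20
At each level, approximately n = 720913 comparisons are needed for merging.
Total comparisons ~ n * ceil(log2(n)) = 720913 * 20 = 14418260


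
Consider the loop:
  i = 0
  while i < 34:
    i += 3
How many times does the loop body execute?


Starting at i = 0, each iteration adds 3.
Iterations until i >= 34:
  Iteration 1: i = 0 -> i = 3
  Iteration 2: i = 3 -> i = 6
  Iteration 3: i = 6 -> i = 9
  Iteration 4: i = 9 -> i = 12
  Iteration 5: i = 12 -> i = 15
  Iteration 6: i = 15 -> i = 18
  Iteration 7: i = 18 -> i = 21
  Iteration 8: i = 21 -> i = 24
  ... continuing ...
Total iterations = ceil(34/3) = 12


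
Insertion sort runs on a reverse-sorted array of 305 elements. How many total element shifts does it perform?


Sum of shifts = 1 + 2 + 3 + ... + 304
= 305 * 304 / 2
= 92720 / 2
= 46360


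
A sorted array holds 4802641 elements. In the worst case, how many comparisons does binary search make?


Halving sequence: 4802641 -> 2401320 -> 1200660 -> 600330 -> 300165 -> 150082 -> 75041 -> 37520 -> 18760 -> 9380 -> 4690 -> 2345 -> 1172 -> 586 -> 293 -> 146 -> 73 -> 36 -> 18 -> 9 -> 4 -> 2 -> 1
Number of halvings = 22
Max comparisons = 22 + 1 = 23


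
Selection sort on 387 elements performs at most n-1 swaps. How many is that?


Each of the 386 passes places one element in its final position.
Pass 1: swap minimum into position 0
Pass 2: swap minimum of remaining into position 1
...
Pass 386: last two elements, one swap
Maximum swaps = 387 - 1 = 386


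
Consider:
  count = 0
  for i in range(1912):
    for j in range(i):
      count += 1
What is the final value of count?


For each i, the inner loop runs i times:
  i=0: inner runs 0 times
  i=1: inner runs 1 time
  i=2: inner runs 2 times
  i=3: inner runs 3 times
  i=4: inner runs 4 times
  i=5: inner runs 5 times
  i=6: inner runs 6 times
  i=7: inner runs 7 times
  ...
Total = 0 + 1 + 2 + ... + 1911 = 1912*(1912-1)/2 = 1826916


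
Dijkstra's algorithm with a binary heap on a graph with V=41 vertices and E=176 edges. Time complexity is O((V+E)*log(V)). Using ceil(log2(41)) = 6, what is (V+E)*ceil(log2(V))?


Dijkstra with a binary heap: each vertex is extracted once, each edge may relax once.
Each heap operation costs O(log V).
V + E = 41 + 176 = 217
ceil(log2(41)) = 6 (since 2^5 = 32 < 41 <= 64 = 2^6)
Total heap work = (V+E) * ceil(log2(V)) = 217 * 6 = 1302


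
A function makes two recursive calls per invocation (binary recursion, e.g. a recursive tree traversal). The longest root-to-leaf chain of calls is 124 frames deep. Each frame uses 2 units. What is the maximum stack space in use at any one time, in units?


Binary recursion: the two calls run one after the other, so only one root-to-leaf chain of frames is on the stack at a time.
Maximum depth (longest chain) = 124 frames
Each frame = 2 units
Max stack space = 124 * 2 = 248


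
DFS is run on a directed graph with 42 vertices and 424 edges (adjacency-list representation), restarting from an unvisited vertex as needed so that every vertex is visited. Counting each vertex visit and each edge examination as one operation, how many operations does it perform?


A full DFS traversal processes each vertex exactly once (push/pop on stack).
Each directed edge is examined once.
V = 42, E = 424
V + E = 466


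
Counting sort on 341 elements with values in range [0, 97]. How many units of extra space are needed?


Output array size: 341 (to store sorted result)
Count array size: 98 (one slot per possible value, range 0 to 97)
Total extra space = 341 + 98 = 439


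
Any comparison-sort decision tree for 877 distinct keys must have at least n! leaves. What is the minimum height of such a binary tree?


A binary decision tree of height h has at most 2^h leaves and needs at least n! of them, so h >= ceil(log2(n!)).
877! is far too large to multiply out, so use Stirling's series:
  ln(n!) ~ n ln n - n + (1/2) ln(2 pi n) + 1/(12n)  (error below 1/(360 n^3), negligible here)
  ln(877) = 6.7765070
  n ln n = 877 * 6.7765070 = 5942.9966
  (1/2) ln(2 pi * 877) = (1/2) ln(5510.3535) = 4.3072
  1/(12*877) = 0.0001
  ln(877!) ~ 5942.9966 - 877 + 4.3072 + 0.0001 = 5070.3039
Convert to base 2: log2(877!) = 5070.3039 / ln 2 = 5070.3039 / 0.69314718 = 7314.9023
ceil(7314.9023) = 7315


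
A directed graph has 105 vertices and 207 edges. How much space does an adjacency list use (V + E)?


Adjacency list: one list head per vertex + one entry per edge
Vertex heads: 105
Edge entries: 207
Total = 105 + 207 = 312


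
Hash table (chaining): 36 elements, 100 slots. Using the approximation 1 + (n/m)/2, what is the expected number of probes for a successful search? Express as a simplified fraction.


Computing expected probes:
alpha = 36/100
= 1 + alpha/2
= 1 + 36/(2*100)
= (2*100 + 36) / (2*100)
= 236/200 = 59/50


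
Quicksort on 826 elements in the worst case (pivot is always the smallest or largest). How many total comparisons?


In the worst case, each partition step picks the worst pivot:
  Partition 1: 825 comparisons (n-1 elements to compare)
  Partition 2: 824 comparisons
  Partition 3: 823 comparisons
  Partition 4: 822 comparisons
  Partition 5: 821 comparisons
  ...
  Last partition: 0 comparisons
Total = (n-1) + (n-2) + ... + 1 + 0 = n*(n-1)/2
= 826*825/2 = 340725


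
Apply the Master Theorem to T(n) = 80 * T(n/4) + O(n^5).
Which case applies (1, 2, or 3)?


The Master Theorem: T(n) = a*T(n/b) + O(n^c)
  a = 80, b = 4, c = 5
log_b(a) = log_4(80) ~ 3.161
Compare b^c with a: 4^5 = 1024 > 80, so c > log_b(a).
Since c > log_b(a), Case 3 applies.
T(n) = O(n^5)
Master Theorem case = 3


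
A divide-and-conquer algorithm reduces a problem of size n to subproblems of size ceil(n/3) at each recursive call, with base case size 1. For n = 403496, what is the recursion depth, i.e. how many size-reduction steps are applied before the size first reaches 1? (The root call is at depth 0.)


Each step divides the size by 3 (rounding up); after k steps the size is ceil(n/3^k), which equals 1 exactly when 3^k >= n.
So the depth is the smallest k with 3^k >= 403496, i.e. ceil(log_3(403496)).
3^11 = 177147 < 403496 <= 531441 = 3^12
Recursion depth = 12


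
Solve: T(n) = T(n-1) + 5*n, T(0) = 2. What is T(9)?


Expanding the recurrence:
T(9) = T(8) + 5*9
       = T(7) + 5*8 + 5*9
       ...
       = T(0) + 5*(1 + 2 + ... + 9)
       = 2 + 5 * 9*10/2
       = 2 + 5 * 45
       = 2 + 225 = 227


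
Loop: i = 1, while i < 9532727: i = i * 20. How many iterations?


i multiplies by 20 each step:
i = 1 -> 20 -> 400 -> 8000 -> 160000 -> 3200000 -> 64000000 (stop)
Iterations = ceil(log_20(9532727)) = 6


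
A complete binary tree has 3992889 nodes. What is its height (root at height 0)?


In a complete binary tree, level k holds nodes 2^k .. 2^(k+1)-1 (1-indexed).
Height = floor(log2(n)) = floor(log2(3992889)) = 21
Check: 2^21 = 2097152 <= 3992889 < 4194304 = 2^22


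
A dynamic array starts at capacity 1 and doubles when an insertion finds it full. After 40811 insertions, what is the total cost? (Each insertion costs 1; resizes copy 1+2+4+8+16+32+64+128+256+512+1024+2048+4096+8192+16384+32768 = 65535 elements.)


Insertion cost: 40811 (one per element)
Resizes occur just before inserting elements 2, 3, 5, 9, ...
Elements copied at each resize: 1 + 2 + 4 + 8 + 16 + 32 + 64 + 128 + 256 + 512 + 1024 + 2048 + 4096 + 8192 + 16384 + 32768
Sum of copies = 65535 (geometric series: 2^k - 1)
Total = 40811 + 65535 = 106346


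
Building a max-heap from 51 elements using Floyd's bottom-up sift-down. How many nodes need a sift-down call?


In a heap of 51 elements (0-indexed array):
  Last element index: 50
  Parent of last element: floor((50 - 1) / 2) = 24
  Internal nodes: indices 0 to 24
  Count = floor(51/2) = 25


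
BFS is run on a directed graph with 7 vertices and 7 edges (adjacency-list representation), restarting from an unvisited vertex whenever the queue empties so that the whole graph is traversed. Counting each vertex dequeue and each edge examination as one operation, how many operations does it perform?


A full BFS traversal dequeues each vertex exactly once and examines each directed edge exactly once.
V = 7 (vertex processing cost)
E = 7 (edge examination cost)
Total operations proportional to V + E = 7 + 7 = 14


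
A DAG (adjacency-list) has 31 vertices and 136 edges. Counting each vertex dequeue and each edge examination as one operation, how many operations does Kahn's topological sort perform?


V = 31 (vertex processing)
E = 136 (edge processing)
V + E = 31 + 136 = 167


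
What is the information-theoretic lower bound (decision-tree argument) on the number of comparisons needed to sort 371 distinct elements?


A binary decision tree of height h has at most 2^h leaves and needs at least n! of them, so h >= ceil(log2(n!)).
371! is far too large to multiply out, so use Stirling's series:
  ln(n!) ~ n ln n - n + (1/2) ln(2 pi n) + 1/(12n)  (error below 1/(360 n^3), negligible here)
  ln(371) = 5.9162021
  n ln n = 371 * 5.9162021 = 2194.9110
  (1/2) ln(2 pi * 371) = (1/2) ln(2331.0617) = 3.8770
  1/(12*371) = 0.0002
  ln(371!) ~ 2194.9110 - 371 + 3.8770 + 0.0002 = 1827.7882
Convert to base 2: log2(371!) = 1827.7882 / ln 2 = 1827.7882 / 0.69314718 = 2636.9410
ceil(2636.9410) = 2637


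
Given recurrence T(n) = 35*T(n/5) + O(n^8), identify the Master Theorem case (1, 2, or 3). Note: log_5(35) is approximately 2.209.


Master Theorem parameters: a=35, b=5, c=8
log_b(a) = 2.209
Compare b^c with a: 5^8 = 390625 > 35, so c > log_b(a).
Comparing c=8 vs log_b(a)=2.209:
8 > 2.209 => Case 3
Result: T(n) = O(n^8)
Master Theorem case = 3


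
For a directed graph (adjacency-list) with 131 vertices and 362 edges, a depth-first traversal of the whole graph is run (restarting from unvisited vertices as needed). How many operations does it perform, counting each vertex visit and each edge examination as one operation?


A full DFS traversal visits each vertex once and examines each edge once.
V = 131
E = 362
Sum = 131 + 362 = 493


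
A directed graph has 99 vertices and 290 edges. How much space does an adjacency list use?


Adjacency list: one list head per vertex + one entry per edge
Vertex heads: 99
Edge entries: 290
Total = 99 + 290 = 389


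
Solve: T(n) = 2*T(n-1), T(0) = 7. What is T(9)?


Unrolling:
T(9) = 2*T(8) = 2^2*T(7) = ... = 2^9*T(0)
= 2^9 * 7
= 512 * 7 = 3584


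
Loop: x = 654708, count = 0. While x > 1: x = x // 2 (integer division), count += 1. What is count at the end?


The variable x halves each step:
x = 654708 -> 327354 -> 163677 -> 81838 -> 40919 -> 20459 -> 10229 -> 5114 -> 2557 -> 1278 -> 639 -> 319 -> 159 -> 79 -> 39 -> 19 -> 9 -> 4 -> 2 -> 1
Number of halvings = floor(log2(654708)) = 19


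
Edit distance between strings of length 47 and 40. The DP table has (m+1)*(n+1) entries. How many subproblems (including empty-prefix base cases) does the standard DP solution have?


The table includes base cases (empty prefixes).
Rows: (m+1) = 48
Columns: (n+1) = 41
Total = 48 * 41 = 1968


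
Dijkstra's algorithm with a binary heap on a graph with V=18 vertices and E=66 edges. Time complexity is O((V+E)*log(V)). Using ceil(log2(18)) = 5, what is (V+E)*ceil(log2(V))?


Dijkstra with a binary heap: each vertex is extracted once, each edge may relax once.
Each heap operation costs O(log V).
V + E = 18 + 66 = 84
ceil(log2(18)) = 5 (since 2^4 = 16 < 18 <= 32 = 2^5)
Total heap work = (V+E) * ceil(log2(V)) = 84 * 5 = 420


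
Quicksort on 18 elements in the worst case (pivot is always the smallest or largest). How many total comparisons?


In the worst case, each partition step picks the worst pivot:
  Partition 1: 17 comparisons (n-1 elements to compare)
  Partition 2: 16 comparisons
  Partition 3: 15 comparisons
  Partition 4: 14 comparisons
  Partition 5: 13 comparisons
  ...
  Last partition: 0 comparisons
Total = (n-1) + (n-2) + ... + 1 + 0 = n*(n-1)/2
= 18*17/2 = 153


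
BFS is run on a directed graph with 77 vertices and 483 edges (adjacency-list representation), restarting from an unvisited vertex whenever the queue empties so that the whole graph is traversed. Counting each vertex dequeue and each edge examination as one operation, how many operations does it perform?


A full BFS traversal dequeues each vertex exactly once and examines each directed edge exactly once.
V = 77 (vertex processing cost)
E = 483 (edge examination cost)
Total operations proportional to V + E = 77 + 483 = 560


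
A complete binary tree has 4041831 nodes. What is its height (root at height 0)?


In a complete binary tree, level k holds nodes 2^k .. 2^(k+1)-1 (1-indexed).
Height = floor(log2(n)) = floor(log2(4041831)) = 21
Check: 2^21 = 2097152 <= 4041831 < 4194304 = 2^22


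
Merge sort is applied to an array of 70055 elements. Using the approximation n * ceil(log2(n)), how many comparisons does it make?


Merge sort divides the array into halves recursively.
Number of levels = ceil(log2(70055)) = 17
At each level, approximately n = 70055 comparisons are needed for merging.
Total comparisons ~ n * ceil(log2(n)) = 70055 * 17 = 1190935


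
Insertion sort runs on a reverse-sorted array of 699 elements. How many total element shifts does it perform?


Sum of shifts = 1 + 2 + 3 + ... + 698
= 699 * 698 / 2
= 487902 / 2
= 243951


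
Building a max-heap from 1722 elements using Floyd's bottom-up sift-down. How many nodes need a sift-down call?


In a heap of 1722 elements (0-indexed array):
  Last element index: 1721
  Parent of last element: floor((1721 - 1) / 2) = 860
  Internal nodes: indices 0 to 860
  Count = floor(1722/2) = 861


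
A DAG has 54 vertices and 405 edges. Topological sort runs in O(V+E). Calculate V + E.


V = 54 (vertex processing)
E = 405 (edge processing)
V + E = 54 + 405 = 459


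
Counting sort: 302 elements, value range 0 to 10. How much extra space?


n = 302 (output array)
k = 11 (count array for 11 distinct values)
Extra space = 302 + 11 = 313


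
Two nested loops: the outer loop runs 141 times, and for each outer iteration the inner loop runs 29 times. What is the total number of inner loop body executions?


Outer loop: 141 iterations
Inner loop: 29 iterations per outer iteration
Total = 141 * 29 = 4089


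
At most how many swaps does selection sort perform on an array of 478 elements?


Each of the 477 passes places one element in its final position.
Pass 1: swap minimum into position 0
Pass 2: swap minimum of remaining into position 1
...
Pass 477: last two elements, one swap
Maximum swaps = 478 - 1 = 477


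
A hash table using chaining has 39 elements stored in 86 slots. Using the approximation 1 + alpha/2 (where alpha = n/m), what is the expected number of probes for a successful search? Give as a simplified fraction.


Load factor alpha = n/m = 39/86
Expected probes = 1 + alpha/2 = 1 + 39/(2*86)
= 1 + 39/172
= 172/172 + 39/172
= 211/172
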